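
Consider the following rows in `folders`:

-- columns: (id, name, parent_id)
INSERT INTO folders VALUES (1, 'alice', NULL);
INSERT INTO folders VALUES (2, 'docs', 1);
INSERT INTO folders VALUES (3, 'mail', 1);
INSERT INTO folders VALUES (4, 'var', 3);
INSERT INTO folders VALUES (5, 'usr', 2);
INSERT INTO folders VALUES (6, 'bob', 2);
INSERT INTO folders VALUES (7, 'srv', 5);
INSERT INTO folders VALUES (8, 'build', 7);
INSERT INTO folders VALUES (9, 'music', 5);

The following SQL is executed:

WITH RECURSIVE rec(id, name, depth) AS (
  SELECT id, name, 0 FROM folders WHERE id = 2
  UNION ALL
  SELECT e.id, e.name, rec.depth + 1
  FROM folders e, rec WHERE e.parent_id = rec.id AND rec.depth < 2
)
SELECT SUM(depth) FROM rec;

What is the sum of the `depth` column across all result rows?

Base: id=2 (docs) at depth 0.
Iteration 1: rows with parent_id in {2} -> usr (id 5, depth 1), bob (id 6, depth 1).
Iteration 2: rows with parent_id in {5,6} -> srv (id 7, depth 2), music (id 9, depth 2).
Iteration 3: depth < 2 fails for all current rows; recursion stops.
SUM(depth) = 0 + 1 + 1 + 2 + 2 = 6.

6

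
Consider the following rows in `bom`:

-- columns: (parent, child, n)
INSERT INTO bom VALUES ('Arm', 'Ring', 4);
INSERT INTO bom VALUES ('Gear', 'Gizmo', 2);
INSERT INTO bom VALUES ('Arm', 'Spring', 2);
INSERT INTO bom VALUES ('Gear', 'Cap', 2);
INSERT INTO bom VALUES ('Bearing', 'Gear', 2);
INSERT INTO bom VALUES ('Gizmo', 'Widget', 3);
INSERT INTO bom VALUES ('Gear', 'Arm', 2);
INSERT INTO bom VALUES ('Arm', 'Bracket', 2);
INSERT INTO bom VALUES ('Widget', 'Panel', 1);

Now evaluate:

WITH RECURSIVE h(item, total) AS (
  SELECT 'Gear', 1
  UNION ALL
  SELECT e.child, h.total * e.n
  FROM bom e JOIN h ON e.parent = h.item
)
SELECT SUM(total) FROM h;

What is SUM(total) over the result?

35

Base: (Gear, total=1).
Iteration 1: components of {Gear} -> Arm = 1*2 = 2, Cap = 1*2 = 2, Gizmo = 1*2 = 2.
Iteration 2: components of {Arm,Cap,Gizmo} -> Bracket = 2*2 = 4, Ring = 2*4 = 8, Spring = 2*2 = 4, Widget = 2*3 = 6.
Iteration 3: components of {Bracket,Ring,Spring,Widget} -> Panel = 6*1 = 6.
Iteration 4: no further components; recursion stops.
SUM(total) = 1 + 2 + 2 + 2 + 6 + 8 + 4 + 4 + 6 = 35.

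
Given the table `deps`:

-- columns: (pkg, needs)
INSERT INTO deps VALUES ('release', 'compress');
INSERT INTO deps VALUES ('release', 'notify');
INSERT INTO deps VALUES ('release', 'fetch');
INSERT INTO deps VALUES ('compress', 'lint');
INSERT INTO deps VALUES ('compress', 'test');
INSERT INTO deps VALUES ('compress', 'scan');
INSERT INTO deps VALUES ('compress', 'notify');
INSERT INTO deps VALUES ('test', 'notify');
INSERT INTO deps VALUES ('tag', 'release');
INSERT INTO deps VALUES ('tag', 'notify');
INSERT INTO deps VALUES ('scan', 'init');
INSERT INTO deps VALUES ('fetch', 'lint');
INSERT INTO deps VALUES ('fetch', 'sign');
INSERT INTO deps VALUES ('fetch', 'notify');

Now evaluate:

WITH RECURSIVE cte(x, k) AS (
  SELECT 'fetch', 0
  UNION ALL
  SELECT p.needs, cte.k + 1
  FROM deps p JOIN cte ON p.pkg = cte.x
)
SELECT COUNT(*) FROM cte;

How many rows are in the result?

Base: (fetch, k=0).
Iteration 1: edges from {fetch} -> (lint, k=1), (notify, k=1), (sign, k=1).
Iteration 2: no outgoing edges from {lint,notify,sign}; recursion stops.
Total rows emitted: 4.

4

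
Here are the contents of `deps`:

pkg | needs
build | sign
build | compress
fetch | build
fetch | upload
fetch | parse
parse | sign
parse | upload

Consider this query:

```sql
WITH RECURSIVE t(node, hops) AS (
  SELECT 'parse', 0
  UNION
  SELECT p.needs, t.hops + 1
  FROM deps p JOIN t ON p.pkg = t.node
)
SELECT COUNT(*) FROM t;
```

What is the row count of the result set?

Base: (parse, hops=0).
Iteration 1: edges from {parse} -> (sign, hops=1), (upload, hops=1).
Iteration 2: no outgoing edges from {sign,upload}; recursion stops.
Total rows emitted: 3.

3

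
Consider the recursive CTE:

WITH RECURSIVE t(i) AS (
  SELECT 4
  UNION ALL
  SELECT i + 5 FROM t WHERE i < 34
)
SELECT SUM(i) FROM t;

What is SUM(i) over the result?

Base: i=4.
Iteration 1: 4 < 34 holds -> i = 4 + 5 = 9.
Iteration 2: 9 < 34 holds -> i = 9 + 5 = 14.
Iteration 3: 14 < 34 holds -> i = 14 + 5 = 19.
Iteration 4: 19 < 34 holds -> i = 19 + 5 = 24.
Iteration 5: 24 < 34 holds -> i = 24 + 5 = 29.
Iteration 6: 29 < 34 holds -> i = 29 + 5 = 34.
Iteration 7: 34 < 34 fails; recursion stops.
SUM(i) = 4 + 9 + 14 + 19 + 24 + 29 + 34 = 133.

133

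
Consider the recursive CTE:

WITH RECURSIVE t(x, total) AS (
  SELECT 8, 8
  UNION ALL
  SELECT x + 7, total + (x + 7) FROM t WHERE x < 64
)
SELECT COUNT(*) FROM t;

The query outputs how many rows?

9

Base: x=8, total=8.
Iteration 1: 8 < 64 holds -> x = 8 + 7 = 15, total = 8 + 15 = 23.
Iteration 2: 15 < 64 holds -> x = 15 + 7 = 22, total = 23 + 22 = 45.
Iteration 3: 22 < 64 holds -> x = 22 + 7 = 29, total = 45 + 29 = 74.
Iteration 4: 29 < 64 holds -> x = 29 + 7 = 36, total = 74 + 36 = 110.
Iteration 5: 36 < 64 holds -> x = 36 + 7 = 43, total = 110 + 43 = 153.
Iteration 6: 43 < 64 holds -> x = 43 + 7 = 50, total = 153 + 50 = 203.
Iteration 7: 50 < 64 holds -> x = 50 + 7 = 57, total = 203 + 57 = 260.
Iteration 8: 57 < 64 holds -> x = 57 + 7 = 64, total = 260 + 64 = 324.
Iteration 9: 64 < 64 fails; recursion stops.
Total rows emitted: 9.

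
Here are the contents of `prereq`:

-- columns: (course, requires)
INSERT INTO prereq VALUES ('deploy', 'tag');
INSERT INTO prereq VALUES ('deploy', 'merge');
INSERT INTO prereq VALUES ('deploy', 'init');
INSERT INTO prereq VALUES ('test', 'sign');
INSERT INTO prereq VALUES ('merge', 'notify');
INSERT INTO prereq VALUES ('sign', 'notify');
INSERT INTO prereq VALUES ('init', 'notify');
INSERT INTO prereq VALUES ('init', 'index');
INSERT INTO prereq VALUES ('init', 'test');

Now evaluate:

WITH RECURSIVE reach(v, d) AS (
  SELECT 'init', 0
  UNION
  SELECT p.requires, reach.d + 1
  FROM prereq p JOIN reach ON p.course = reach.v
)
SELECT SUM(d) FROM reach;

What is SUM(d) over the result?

Base: (init, d=0).
Iteration 1: edges from {init} -> (index, d=1), (notify, d=1), (test, d=1).
Iteration 2: edges from {index,notify,test} -> (sign, d=2).
Iteration 3: edges from {sign} -> (notify, d=3).
Iteration 4: no outgoing edges from {notify}; recursion stops.
SUM(d) = 0 + 1 + 1 + 1 + 2 + 3 = 8.

8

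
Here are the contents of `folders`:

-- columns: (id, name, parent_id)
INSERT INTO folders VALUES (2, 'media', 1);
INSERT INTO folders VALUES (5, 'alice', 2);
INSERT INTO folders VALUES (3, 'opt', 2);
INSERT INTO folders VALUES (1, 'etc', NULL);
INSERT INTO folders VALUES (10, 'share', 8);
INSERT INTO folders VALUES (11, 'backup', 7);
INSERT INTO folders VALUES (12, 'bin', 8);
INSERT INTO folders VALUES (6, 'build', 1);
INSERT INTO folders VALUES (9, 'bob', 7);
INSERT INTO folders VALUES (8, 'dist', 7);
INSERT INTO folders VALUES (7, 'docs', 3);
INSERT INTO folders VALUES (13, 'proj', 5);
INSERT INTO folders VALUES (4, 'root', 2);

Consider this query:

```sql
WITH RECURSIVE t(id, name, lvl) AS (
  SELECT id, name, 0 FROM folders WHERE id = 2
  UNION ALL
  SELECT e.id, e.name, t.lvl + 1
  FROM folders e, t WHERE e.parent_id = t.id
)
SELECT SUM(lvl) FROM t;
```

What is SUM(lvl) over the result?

24

Base: id=2 (media) at lvl 0.
Iteration 1: rows with parent_id in {2} -> opt (id 3, lvl 1), root (id 4, lvl 1), alice (id 5, lvl 1).
Iteration 2: rows with parent_id in {3,4,5} -> docs (id 7, lvl 2), proj (id 13, lvl 2).
Iteration 3: rows with parent_id in {7,13} -> dist (id 8, lvl 3), bob (id 9, lvl 3), backup (id 11, lvl 3).
Iteration 4: rows with parent_id in {8,9,11} -> share (id 10, lvl 4), bin (id 12, lvl 4).
Iteration 5: no rows with parent_id in {10,12}; recursion stops.
SUM(lvl) = 0 + 1 + 1 + 1 + 2 + 2 + 3 + 3 + 3 + 4 + 4 = 24.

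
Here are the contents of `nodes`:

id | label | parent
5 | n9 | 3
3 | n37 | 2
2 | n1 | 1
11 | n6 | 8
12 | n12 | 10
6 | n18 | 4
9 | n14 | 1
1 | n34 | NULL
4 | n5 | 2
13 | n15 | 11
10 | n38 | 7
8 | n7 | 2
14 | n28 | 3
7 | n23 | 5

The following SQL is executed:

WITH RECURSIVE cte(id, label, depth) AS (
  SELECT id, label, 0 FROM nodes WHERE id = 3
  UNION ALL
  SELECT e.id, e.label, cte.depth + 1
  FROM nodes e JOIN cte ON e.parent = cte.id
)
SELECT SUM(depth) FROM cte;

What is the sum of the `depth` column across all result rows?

Base: id=3 (n37) at depth 0.
Iteration 1: rows with parent in {3} -> n9 (id 5, depth 1), n28 (id 14, depth 1).
Iteration 2: rows with parent in {5,14} -> n23 (id 7, depth 2).
Iteration 3: rows with parent in {7} -> n38 (id 10, depth 3).
Iteration 4: rows with parent in {10} -> n12 (id 12, depth 4).
Iteration 5: no rows with parent in {12}; recursion stops.
SUM(depth) = 0 + 1 + 1 + 2 + 3 + 4 = 11.

11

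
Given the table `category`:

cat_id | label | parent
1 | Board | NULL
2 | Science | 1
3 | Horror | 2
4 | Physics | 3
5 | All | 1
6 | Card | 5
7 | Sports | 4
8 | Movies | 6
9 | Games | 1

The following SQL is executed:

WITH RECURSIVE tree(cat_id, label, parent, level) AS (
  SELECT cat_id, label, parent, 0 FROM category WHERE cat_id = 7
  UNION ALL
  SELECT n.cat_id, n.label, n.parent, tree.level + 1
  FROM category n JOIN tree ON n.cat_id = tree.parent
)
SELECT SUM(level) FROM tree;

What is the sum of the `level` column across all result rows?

Base: cat_id=7 (Sports), parent=4, level 0.
Iteration 1: join on cat_id=4 -> Physics (id 4, parent=3, level 1).
Iteration 2: join on cat_id=3 -> Horror (id 3, parent=2, level 2).
Iteration 3: join on cat_id=2 -> Science (id 2, parent=1, level 3).
Iteration 4: join on cat_id=1 -> Board (id 1, parent=NULL, level 4).
Iteration 5: parent is NULL; no match; recursion stops.
SUM(level) = 0 + 1 + 2 + 3 + 4 = 10.

10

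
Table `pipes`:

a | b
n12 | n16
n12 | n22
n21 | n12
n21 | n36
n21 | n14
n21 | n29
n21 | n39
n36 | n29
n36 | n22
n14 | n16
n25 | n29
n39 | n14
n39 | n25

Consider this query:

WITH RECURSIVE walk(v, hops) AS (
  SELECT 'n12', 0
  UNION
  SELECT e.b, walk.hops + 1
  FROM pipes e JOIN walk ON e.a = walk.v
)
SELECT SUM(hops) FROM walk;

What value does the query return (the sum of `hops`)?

Base: (n12, hops=0).
Iteration 1: edges from {n12} -> (n16, hops=1), (n22, hops=1).
Iteration 2: no outgoing edges from {n16,n22}; recursion stops.
SUM(hops) = 0 + 1 + 1 = 2.

2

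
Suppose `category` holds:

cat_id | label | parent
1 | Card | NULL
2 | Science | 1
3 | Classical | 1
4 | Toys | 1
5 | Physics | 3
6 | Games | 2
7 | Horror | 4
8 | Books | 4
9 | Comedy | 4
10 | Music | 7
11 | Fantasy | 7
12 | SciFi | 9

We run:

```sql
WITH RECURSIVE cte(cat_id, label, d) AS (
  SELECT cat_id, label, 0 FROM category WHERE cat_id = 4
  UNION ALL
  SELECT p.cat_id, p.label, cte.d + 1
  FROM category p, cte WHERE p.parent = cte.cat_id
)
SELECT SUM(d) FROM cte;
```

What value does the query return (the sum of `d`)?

Base: cat_id=4 (Toys) at d 0.
Iteration 1: rows with parent in {4} -> Horror (id 7, d 1), Books (id 8, d 1), Comedy (id 9, d 1).
Iteration 2: rows with parent in {7,8,9} -> Music (id 10, d 2), Fantasy (id 11, d 2), SciFi (id 12, d 2).
Iteration 3: no rows with parent in {10,11,12}; recursion stops.
SUM(d) = 0 + 1 + 1 + 1 + 2 + 2 + 2 = 9.

9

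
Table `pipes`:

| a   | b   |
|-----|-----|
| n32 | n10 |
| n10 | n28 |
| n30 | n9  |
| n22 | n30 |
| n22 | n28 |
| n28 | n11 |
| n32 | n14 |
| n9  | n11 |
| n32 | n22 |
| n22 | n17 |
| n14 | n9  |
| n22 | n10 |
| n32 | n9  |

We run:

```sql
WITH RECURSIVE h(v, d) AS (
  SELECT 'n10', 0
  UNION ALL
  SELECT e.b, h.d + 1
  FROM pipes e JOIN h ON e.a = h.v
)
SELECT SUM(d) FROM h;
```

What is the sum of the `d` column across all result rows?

Base: (n10, d=0).
Iteration 1: edges from {n10} -> (n28, d=1).
Iteration 2: edges from {n28} -> (n11, d=2).
Iteration 3: no outgoing edges from {n11}; recursion stops.
SUM(d) = 0 + 1 + 2 = 3.

3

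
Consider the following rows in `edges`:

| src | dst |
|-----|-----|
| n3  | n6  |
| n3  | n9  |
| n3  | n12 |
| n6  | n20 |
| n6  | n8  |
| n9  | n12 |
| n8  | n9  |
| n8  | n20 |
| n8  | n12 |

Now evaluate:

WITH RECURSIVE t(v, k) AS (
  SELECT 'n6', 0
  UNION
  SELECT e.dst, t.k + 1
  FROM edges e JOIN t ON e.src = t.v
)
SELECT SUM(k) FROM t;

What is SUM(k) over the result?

Base: (n6, k=0).
Iteration 1: edges from {n6} -> (n20, k=1), (n8, k=1).
Iteration 2: edges from {n20,n8} -> (n12, k=2), (n20, k=2), (n9, k=2).
Iteration 3: edges from {n12,n20,n9} -> (n12, k=3).
Iteration 4: no outgoing edges from {n12}; recursion stops.
SUM(k) = 0 + 1 + 1 + 2 + 2 + 2 + 3 = 11.

11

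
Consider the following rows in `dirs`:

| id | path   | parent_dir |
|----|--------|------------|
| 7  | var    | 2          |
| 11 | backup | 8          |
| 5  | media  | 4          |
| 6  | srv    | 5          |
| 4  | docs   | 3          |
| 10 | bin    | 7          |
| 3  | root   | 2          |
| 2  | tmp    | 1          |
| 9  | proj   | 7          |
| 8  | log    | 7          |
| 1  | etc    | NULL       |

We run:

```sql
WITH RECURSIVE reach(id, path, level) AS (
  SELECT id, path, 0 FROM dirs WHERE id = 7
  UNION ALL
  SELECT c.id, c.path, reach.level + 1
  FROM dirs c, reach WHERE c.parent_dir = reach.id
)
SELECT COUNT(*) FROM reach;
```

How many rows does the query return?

Base: id=7 (var) at level 0.
Iteration 1: rows with parent_dir in {7} -> log (id 8, level 1), proj (id 9, level 1), bin (id 10, level 1).
Iteration 2: rows with parent_dir in {8,9,10} -> backup (id 11, level 2).
Iteration 3: no rows with parent_dir in {11}; recursion stops.
Total rows emitted: 5.

5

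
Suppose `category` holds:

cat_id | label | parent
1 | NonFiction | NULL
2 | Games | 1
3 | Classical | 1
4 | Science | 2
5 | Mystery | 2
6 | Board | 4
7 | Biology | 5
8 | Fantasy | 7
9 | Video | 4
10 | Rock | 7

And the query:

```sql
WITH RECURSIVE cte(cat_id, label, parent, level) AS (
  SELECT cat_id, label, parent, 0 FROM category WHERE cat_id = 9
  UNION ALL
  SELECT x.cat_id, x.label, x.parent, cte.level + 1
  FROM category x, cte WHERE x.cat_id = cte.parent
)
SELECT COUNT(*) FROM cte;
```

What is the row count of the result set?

Base: cat_id=9 (Video), parent=4, level 0.
Iteration 1: join on cat_id=4 -> Science (id 4, parent=2, level 1).
Iteration 2: join on cat_id=2 -> Games (id 2, parent=1, level 2).
Iteration 3: join on cat_id=1 -> NonFiction (id 1, parent=NULL, level 3).
Iteration 4: parent is NULL; no match; recursion stops.
Total rows emitted: 4.

4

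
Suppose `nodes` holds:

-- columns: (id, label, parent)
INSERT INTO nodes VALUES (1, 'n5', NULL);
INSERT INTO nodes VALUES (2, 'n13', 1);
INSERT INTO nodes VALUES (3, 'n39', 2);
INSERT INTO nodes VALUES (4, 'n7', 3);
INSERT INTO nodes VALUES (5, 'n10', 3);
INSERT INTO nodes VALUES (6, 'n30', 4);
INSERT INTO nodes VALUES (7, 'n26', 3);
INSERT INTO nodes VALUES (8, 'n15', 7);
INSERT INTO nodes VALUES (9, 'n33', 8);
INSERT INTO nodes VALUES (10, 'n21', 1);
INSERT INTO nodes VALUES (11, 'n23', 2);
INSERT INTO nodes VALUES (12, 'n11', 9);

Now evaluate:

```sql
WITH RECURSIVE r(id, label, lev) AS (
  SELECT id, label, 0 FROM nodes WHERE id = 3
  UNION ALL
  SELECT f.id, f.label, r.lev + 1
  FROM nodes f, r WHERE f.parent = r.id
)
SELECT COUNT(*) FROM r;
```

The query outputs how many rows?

8

Base: id=3 (n39) at lev 0.
Iteration 1: rows with parent in {3} -> n7 (id 4, lev 1), n10 (id 5, lev 1), n26 (id 7, lev 1).
Iteration 2: rows with parent in {4,5,7} -> n30 (id 6, lev 2), n15 (id 8, lev 2).
Iteration 3: rows with parent in {6,8} -> n33 (id 9, lev 3).
Iteration 4: rows with parent in {9} -> n11 (id 12, lev 4).
Iteration 5: no rows with parent in {12}; recursion stops.
Total rows emitted: 8.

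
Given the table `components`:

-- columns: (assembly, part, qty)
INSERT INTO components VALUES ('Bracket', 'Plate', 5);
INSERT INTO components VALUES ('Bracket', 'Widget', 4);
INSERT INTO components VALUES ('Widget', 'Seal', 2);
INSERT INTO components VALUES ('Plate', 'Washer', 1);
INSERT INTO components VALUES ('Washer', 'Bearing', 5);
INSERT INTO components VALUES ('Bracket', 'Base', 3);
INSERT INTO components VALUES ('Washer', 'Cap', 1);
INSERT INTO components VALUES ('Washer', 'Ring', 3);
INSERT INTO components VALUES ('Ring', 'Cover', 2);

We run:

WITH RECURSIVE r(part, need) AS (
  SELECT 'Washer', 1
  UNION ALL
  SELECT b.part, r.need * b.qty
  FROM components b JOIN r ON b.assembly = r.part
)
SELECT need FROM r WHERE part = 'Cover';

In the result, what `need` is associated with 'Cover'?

Base: (Washer, need=1).
Iteration 1: components of {Washer} -> Bearing = 1*5 = 5, Cap = 1*1 = 1, Ring = 1*3 = 3.
Iteration 2: components of {Bearing,Cap,Ring} -> Cover = 3*2 = 6.
Iteration 3: no further components; recursion stops.

6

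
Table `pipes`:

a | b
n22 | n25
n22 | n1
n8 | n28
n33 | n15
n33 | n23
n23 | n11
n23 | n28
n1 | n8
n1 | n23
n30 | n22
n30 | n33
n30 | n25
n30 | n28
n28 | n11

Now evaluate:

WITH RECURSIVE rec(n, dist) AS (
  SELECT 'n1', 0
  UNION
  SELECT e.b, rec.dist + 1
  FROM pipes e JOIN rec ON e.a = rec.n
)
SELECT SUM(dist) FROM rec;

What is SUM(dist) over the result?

Base: (n1, dist=0).
Iteration 1: edges from {n1} -> (n23, dist=1), (n8, dist=1).
Iteration 2: edges from {n23,n8} -> (n11, dist=2), (n28, dist=2). [UNION drops 1 duplicate row(s)]
Iteration 3: edges from {n11,n28} -> (n11, dist=3).
Iteration 4: no outgoing edges from {n11}; recursion stops.
SUM(dist) = 0 + 1 + 1 + 2 + 2 + 3 = 9.

9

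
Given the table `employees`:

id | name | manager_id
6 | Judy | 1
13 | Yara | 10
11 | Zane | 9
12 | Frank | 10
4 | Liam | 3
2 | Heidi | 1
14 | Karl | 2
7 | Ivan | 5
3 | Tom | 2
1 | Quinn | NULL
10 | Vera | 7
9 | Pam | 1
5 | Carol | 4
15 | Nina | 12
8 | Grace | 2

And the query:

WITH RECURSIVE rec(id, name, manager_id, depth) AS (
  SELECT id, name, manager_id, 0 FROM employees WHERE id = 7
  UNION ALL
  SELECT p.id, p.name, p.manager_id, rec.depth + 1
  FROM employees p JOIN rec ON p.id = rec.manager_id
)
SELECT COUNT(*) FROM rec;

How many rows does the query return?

6

Base: id=7 (Ivan), manager_id=5, depth 0.
Iteration 1: join on id=5 -> Carol (id 5, manager_id=4, depth 1).
Iteration 2: join on id=4 -> Liam (id 4, manager_id=3, depth 2).
Iteration 3: join on id=3 -> Tom (id 3, manager_id=2, depth 3).
Iteration 4: join on id=2 -> Heidi (id 2, manager_id=1, depth 4).
Iteration 5: join on id=1 -> Quinn (id 1, manager_id=NULL, depth 5).
Iteration 6: manager_id is NULL; no match; recursion stops.
Total rows emitted: 6.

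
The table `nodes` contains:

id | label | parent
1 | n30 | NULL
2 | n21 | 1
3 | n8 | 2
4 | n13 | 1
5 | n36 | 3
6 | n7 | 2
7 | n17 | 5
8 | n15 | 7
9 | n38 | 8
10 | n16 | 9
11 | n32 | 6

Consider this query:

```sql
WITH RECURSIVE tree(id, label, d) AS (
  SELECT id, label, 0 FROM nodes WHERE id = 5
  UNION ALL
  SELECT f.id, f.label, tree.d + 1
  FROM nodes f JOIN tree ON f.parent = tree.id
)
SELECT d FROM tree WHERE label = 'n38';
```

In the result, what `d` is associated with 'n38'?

3

Base: id=5 (n36) at d 0.
Iteration 1: rows with parent in {5} -> n17 (id 7, d 1).
Iteration 2: rows with parent in {7} -> n15 (id 8, d 2).
Iteration 3: rows with parent in {8} -> n38 (id 9, d 3).
Iteration 4: rows with parent in {9} -> n16 (id 10, d 4).
Iteration 5: no rows with parent in {10}; recursion stops.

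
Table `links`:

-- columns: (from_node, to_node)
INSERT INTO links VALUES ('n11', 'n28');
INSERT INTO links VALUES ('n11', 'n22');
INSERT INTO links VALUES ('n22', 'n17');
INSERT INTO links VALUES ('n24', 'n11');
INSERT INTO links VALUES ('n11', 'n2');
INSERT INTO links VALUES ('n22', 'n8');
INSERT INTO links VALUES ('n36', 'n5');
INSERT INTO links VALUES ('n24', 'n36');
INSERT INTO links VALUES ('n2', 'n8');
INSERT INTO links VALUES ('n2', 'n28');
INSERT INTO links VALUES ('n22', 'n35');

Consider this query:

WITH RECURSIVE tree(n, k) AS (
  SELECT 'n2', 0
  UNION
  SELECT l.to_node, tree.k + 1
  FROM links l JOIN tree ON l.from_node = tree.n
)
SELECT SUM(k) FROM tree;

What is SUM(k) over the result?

Base: (n2, k=0).
Iteration 1: edges from {n2} -> (n28, k=1), (n8, k=1).
Iteration 2: no outgoing edges from {n28,n8}; recursion stops.
SUM(k) = 0 + 1 + 1 = 2.

2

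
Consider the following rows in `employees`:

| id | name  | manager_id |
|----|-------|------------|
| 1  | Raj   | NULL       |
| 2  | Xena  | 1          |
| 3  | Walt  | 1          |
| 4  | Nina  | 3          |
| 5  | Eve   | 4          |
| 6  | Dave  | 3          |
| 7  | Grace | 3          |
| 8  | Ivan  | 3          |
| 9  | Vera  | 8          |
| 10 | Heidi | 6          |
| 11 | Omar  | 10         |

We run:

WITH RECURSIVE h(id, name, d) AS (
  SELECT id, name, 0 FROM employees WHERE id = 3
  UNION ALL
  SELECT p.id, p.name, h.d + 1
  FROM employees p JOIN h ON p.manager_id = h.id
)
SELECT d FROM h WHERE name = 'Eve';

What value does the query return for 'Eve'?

Base: id=3 (Walt) at d 0.
Iteration 1: rows with manager_id in {3} -> Nina (id 4, d 1), Dave (id 6, d 1), Grace (id 7, d 1), Ivan (id 8, d 1).
Iteration 2: rows with manager_id in {4,6,7,8} -> Eve (id 5, d 2), Vera (id 9, d 2), Heidi (id 10, d 2).
Iteration 3: rows with manager_id in {5,9,10} -> Omar (id 11, d 3).
Iteration 4: no rows with manager_id in {11}; recursion stops.

2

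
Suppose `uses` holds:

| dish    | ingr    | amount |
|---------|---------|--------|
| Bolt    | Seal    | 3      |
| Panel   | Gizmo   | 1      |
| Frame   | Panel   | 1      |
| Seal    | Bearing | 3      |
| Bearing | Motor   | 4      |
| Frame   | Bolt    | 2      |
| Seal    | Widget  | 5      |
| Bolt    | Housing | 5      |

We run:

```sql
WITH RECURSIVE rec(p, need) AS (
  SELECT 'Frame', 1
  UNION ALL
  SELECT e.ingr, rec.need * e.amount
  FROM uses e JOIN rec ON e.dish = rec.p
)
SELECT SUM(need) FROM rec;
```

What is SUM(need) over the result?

141

Base: (Frame, need=1).
Iteration 1: components of {Frame} -> Bolt = 1*2 = 2, Panel = 1*1 = 1.
Iteration 2: components of {Bolt,Panel} -> Gizmo = 1*1 = 1, Housing = 2*5 = 10, Seal = 2*3 = 6.
Iteration 3: components of {Gizmo,Housing,Seal} -> Bearing = 6*3 = 18, Widget = 6*5 = 30.
Iteration 4: components of {Bearing,Widget} -> Motor = 18*4 = 72.
Iteration 5: no further components; recursion stops.
SUM(need) = 1 + 1 + 2 + 1 + 6 + 10 + 18 + 30 + 72 = 141.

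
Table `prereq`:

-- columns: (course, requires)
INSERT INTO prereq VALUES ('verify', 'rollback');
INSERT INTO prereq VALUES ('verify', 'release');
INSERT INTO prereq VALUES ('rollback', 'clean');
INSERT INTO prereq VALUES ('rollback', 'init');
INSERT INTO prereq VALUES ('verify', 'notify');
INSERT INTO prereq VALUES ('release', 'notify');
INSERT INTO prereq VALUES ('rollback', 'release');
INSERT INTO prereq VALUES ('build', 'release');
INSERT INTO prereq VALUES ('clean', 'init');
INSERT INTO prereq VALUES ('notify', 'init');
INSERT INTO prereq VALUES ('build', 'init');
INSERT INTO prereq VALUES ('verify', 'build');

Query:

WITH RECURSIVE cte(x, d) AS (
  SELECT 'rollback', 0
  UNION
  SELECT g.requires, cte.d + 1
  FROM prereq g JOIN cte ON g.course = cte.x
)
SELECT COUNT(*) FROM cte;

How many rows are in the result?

7

Base: (rollback, d=0).
Iteration 1: edges from {rollback} -> (clean, d=1), (init, d=1), (release, d=1).
Iteration 2: edges from {clean,init,release} -> (init, d=2), (notify, d=2).
Iteration 3: edges from {init,notify} -> (init, d=3).
Iteration 4: no outgoing edges from {init}; recursion stops.
Total rows emitted: 7.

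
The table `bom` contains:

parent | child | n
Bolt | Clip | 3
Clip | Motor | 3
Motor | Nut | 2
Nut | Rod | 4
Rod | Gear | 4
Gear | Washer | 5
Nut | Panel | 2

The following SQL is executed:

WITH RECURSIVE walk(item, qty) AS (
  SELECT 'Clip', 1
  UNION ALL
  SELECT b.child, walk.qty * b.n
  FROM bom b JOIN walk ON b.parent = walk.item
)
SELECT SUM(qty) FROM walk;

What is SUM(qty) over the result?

622

Base: (Clip, qty=1).
Iteration 1: components of {Clip} -> Motor = 1*3 = 3.
Iteration 2: components of {Motor} -> Nut = 3*2 = 6.
Iteration 3: components of {Nut} -> Panel = 6*2 = 12, Rod = 6*4 = 24.
Iteration 4: components of {Panel,Rod} -> Gear = 24*4 = 96.
Iteration 5: components of {Gear} -> Washer = 96*5 = 480.
Iteration 6: no further components; recursion stops.
SUM(qty) = 1 + 3 + 6 + 24 + 12 + 96 + 480 = 622.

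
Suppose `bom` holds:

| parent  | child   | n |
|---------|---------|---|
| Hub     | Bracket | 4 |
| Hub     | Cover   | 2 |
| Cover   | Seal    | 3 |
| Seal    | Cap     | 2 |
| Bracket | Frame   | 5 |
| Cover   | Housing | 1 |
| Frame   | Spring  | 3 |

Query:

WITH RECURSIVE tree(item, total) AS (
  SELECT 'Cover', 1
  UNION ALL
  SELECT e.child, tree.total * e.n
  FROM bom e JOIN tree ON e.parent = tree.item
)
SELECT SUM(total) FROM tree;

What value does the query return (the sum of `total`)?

Base: (Cover, total=1).
Iteration 1: components of {Cover} -> Housing = 1*1 = 1, Seal = 1*3 = 3.
Iteration 2: components of {Housing,Seal} -> Cap = 3*2 = 6.
Iteration 3: no further components; recursion stops.
SUM(total) = 1 + 3 + 1 + 6 = 11.

11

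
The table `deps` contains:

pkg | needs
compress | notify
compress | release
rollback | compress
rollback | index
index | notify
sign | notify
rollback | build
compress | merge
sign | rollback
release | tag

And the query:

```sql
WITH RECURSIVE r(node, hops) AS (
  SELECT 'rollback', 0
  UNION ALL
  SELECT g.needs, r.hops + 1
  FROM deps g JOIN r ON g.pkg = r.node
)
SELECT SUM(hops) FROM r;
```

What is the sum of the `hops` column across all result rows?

Base: (rollback, hops=0).
Iteration 1: edges from {rollback} -> (build, hops=1), (compress, hops=1), (index, hops=1).
Iteration 2: edges from {build,compress,index} -> (merge, hops=2), (notify, hops=2) x2, (release, hops=2). [UNION ALL keeps all 4 new rows, including repeats]
Iteration 3: edges from {merge,notify,release} -> (tag, hops=3).
Iteration 4: no outgoing edges from {tag}; recursion stops.
SUM(hops) = 0 + 1 + 1 + 1 + 2 + 2 + 2 + 2 + 3 = 14.

14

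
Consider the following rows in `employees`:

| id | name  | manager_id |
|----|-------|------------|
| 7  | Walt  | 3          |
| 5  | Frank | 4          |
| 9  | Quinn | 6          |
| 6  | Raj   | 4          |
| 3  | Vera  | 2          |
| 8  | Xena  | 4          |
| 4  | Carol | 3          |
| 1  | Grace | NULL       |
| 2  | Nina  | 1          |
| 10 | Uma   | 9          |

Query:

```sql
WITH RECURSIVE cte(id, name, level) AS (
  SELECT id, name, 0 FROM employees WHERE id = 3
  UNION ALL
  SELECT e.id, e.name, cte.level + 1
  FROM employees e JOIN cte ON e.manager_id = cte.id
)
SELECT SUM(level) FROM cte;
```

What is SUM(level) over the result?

Base: id=3 (Vera) at level 0.
Iteration 1: rows with manager_id in {3} -> Carol (id 4, level 1), Walt (id 7, level 1).
Iteration 2: rows with manager_id in {4,7} -> Frank (id 5, level 2), Raj (id 6, level 2), Xena (id 8, level 2).
Iteration 3: rows with manager_id in {5,6,8} -> Quinn (id 9, level 3).
Iteration 4: rows with manager_id in {9} -> Uma (id 10, level 4).
Iteration 5: no rows with manager_id in {10}; recursion stops.
SUM(level) = 0 + 1 + 1 + 2 + 2 + 2 + 3 + 4 = 15.

15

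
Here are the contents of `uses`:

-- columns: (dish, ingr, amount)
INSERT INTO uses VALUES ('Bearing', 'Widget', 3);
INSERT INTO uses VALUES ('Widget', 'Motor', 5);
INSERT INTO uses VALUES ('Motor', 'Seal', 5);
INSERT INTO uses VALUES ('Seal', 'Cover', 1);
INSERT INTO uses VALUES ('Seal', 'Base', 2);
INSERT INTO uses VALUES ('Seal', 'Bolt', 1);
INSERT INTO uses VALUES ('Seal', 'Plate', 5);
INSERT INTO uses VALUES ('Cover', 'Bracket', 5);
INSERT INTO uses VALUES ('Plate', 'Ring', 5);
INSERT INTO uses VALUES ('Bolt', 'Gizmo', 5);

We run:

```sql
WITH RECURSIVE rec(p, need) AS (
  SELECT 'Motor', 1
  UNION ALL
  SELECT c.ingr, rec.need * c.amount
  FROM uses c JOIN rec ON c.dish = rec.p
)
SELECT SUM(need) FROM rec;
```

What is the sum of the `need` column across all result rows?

Base: (Motor, need=1).
Iteration 1: components of {Motor} -> Seal = 1*5 = 5.
Iteration 2: components of {Seal} -> Base = 5*2 = 10, Bolt = 5*1 = 5, Cover = 5*1 = 5, Plate = 5*5 = 25.
Iteration 3: components of {Base,Bolt,Cover,Plate} -> Bracket = 5*5 = 25, Gizmo = 5*5 = 25, Ring = 25*5 = 125.
Iteration 4: no further components; recursion stops.
SUM(need) = 1 + 5 + 5 + 10 + 5 + 25 + 25 + 25 + 125 = 226.

226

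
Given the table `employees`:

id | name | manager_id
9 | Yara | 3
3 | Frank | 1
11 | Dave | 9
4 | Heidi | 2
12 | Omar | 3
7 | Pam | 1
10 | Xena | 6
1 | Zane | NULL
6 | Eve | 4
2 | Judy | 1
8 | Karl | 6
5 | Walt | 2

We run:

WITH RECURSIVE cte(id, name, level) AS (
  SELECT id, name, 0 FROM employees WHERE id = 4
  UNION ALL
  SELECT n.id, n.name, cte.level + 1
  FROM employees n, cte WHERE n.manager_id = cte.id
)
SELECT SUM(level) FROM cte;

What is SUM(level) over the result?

5

Base: id=4 (Heidi) at level 0.
Iteration 1: rows with manager_id in {4} -> Eve (id 6, level 1).
Iteration 2: rows with manager_id in {6} -> Karl (id 8, level 2), Xena (id 10, level 2).
Iteration 3: no rows with manager_id in {8,10}; recursion stops.
SUM(level) = 0 + 1 + 2 + 2 = 5.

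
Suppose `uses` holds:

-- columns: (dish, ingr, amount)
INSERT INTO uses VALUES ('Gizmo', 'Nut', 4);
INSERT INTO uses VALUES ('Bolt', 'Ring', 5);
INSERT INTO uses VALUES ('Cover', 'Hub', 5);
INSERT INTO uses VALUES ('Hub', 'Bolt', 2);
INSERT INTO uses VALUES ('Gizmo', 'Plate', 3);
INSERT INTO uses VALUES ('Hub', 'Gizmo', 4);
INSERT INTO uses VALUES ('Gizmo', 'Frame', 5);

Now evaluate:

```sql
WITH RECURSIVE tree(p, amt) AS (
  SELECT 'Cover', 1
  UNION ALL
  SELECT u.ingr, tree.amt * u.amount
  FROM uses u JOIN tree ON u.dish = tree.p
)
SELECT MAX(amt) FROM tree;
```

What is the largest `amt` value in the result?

100

Base: (Cover, amt=1).
Iteration 1: components of {Cover} -> Hub = 1*5 = 5.
Iteration 2: components of {Hub} -> Bolt = 5*2 = 10, Gizmo = 5*4 = 20.
Iteration 3: components of {Bolt,Gizmo} -> Frame = 20*5 = 100, Nut = 20*4 = 80, Plate = 20*3 = 60, Ring = 10*5 = 50.
Iteration 4: no further components; recursion stops.
amt values: 1, 5, 10, 20, 50, 100, 80, 60; the maximum is 100.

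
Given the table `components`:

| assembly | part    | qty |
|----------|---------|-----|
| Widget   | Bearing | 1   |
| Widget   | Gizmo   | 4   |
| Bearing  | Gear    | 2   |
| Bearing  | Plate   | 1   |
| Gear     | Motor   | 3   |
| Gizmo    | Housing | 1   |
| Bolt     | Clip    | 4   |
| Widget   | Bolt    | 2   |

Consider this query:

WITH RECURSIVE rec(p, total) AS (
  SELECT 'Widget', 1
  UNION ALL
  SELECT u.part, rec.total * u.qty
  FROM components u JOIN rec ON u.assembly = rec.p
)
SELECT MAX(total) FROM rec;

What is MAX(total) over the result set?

Base: (Widget, total=1).
Iteration 1: components of {Widget} -> Bearing = 1*1 = 1, Bolt = 1*2 = 2, Gizmo = 1*4 = 4.
Iteration 2: components of {Bearing,Bolt,Gizmo} -> Clip = 2*4 = 8, Gear = 1*2 = 2, Housing = 4*1 = 4, Plate = 1*1 = 1.
Iteration 3: components of {Clip,Gear,Housing,Plate} -> Motor = 2*3 = 6.
Iteration 4: no further components; recursion stops.
total values: 1, 4, 2, 1, 4, 8, 1, 2, 6; the maximum is 8.

8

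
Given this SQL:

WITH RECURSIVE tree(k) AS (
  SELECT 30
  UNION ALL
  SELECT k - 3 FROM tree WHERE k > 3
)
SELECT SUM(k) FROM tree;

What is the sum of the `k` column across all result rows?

165

Base: k=30.
Iteration 1: 30 > 3 holds -> k = 30 - 3 = 27.
Iteration 2: 27 > 3 holds -> k = 27 - 3 = 24.
Iteration 3: 24 > 3 holds -> k = 24 - 3 = 21.
Iteration 4: 21 > 3 holds -> k = 21 - 3 = 18.
Iteration 5: 18 > 3 holds -> k = 18 - 3 = 15.
Iteration 6: 15 > 3 holds -> k = 15 - 3 = 12.
Iteration 7: 12 > 3 holds -> k = 12 - 3 = 9.
Iteration 8: 9 > 3 holds -> k = 9 - 3 = 6.
Iteration 9: 6 > 3 holds -> k = 6 - 3 = 3.
Iteration 10: 3 > 3 fails; recursion stops.
SUM(k) = 30 + 27 + 24 + 21 + 18 + 15 + 12 + 9 + 6 + 3 = 165.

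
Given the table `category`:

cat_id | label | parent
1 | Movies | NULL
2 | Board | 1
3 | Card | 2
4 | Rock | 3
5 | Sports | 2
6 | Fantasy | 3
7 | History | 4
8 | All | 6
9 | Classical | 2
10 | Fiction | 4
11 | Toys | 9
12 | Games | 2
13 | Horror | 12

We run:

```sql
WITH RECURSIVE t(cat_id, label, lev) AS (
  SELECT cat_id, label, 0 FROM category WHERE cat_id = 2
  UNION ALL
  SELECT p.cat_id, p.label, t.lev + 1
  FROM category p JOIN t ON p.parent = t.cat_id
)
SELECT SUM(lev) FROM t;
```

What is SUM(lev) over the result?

21

Base: cat_id=2 (Board) at lev 0.
Iteration 1: rows with parent in {2} -> Card (id 3, lev 1), Sports (id 5, lev 1), Classical (id 9, lev 1), Games (id 12, lev 1).
Iteration 2: rows with parent in {3,5,9,12} -> Rock (id 4, lev 2), Fantasy (id 6, lev 2), Toys (id 11, lev 2), Horror (id 13, lev 2).
Iteration 3: rows with parent in {4,6,11,13} -> History (id 7, lev 3), All (id 8, lev 3), Fiction (id 10, lev 3).
Iteration 4: no rows with parent in {7,8,10}; recursion stops.
SUM(lev) = 0 + 1 + 1 + 1 + 1 + 2 + 2 + 2 + 2 + 3 + 3 + 3 = 21.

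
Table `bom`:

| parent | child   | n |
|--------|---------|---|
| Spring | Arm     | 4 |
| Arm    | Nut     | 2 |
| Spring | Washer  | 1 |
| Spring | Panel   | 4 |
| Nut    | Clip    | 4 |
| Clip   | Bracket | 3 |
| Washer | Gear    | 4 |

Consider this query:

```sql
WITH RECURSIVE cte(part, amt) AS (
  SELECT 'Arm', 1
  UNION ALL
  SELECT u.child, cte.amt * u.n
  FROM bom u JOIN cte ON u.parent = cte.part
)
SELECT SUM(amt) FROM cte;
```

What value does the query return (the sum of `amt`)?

35

Base: (Arm, amt=1).
Iteration 1: components of {Arm} -> Nut = 1*2 = 2.
Iteration 2: components of {Nut} -> Clip = 2*4 = 8.
Iteration 3: components of {Clip} -> Bracket = 8*3 = 24.
Iteration 4: no further components; recursion stops.
SUM(amt) = 1 + 2 + 8 + 24 = 35.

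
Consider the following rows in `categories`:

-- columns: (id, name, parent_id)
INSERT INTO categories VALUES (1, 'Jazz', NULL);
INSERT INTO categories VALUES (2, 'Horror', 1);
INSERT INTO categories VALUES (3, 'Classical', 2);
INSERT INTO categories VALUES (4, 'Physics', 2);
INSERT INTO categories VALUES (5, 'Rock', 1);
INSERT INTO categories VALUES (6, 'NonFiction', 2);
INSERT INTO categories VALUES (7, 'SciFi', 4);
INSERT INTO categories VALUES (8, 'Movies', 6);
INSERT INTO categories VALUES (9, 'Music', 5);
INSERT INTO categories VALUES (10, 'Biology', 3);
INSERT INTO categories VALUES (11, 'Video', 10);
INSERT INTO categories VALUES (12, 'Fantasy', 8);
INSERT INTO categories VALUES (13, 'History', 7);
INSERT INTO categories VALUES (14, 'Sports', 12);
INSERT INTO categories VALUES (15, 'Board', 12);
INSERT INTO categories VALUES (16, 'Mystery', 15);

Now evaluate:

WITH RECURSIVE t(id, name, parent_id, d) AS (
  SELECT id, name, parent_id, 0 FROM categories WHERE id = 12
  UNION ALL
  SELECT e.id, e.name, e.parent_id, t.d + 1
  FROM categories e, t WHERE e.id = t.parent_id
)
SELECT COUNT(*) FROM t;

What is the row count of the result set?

Base: id=12 (Fantasy), parent_id=8, d 0.
Iteration 1: join on id=8 -> Movies (id 8, parent_id=6, d 1).
Iteration 2: join on id=6 -> NonFiction (id 6, parent_id=2, d 2).
Iteration 3: join on id=2 -> Horror (id 2, parent_id=1, d 3).
Iteration 4: join on id=1 -> Jazz (id 1, parent_id=NULL, d 4).
Iteration 5: parent_id is NULL; no match; recursion stops.
Total rows emitted: 5.

5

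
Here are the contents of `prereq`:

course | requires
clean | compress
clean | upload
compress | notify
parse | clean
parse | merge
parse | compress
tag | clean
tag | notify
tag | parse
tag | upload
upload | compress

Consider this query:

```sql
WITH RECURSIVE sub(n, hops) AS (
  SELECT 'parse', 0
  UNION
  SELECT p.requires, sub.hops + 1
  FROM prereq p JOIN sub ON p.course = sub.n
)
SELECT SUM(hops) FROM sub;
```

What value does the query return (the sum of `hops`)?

19

Base: (parse, hops=0).
Iteration 1: edges from {parse} -> (clean, hops=1), (compress, hops=1), (merge, hops=1).
Iteration 2: edges from {clean,compress,merge} -> (compress, hops=2), (notify, hops=2), (upload, hops=2).
Iteration 3: edges from {compress,notify,upload} -> (compress, hops=3), (notify, hops=3).
Iteration 4: edges from {compress,notify} -> (notify, hops=4).
Iteration 5: no outgoing edges from {notify}; recursion stops.
SUM(hops) = 0 + 1 + 1 + 1 + 2 + 2 + 2 + 3 + 3 + 4 = 19.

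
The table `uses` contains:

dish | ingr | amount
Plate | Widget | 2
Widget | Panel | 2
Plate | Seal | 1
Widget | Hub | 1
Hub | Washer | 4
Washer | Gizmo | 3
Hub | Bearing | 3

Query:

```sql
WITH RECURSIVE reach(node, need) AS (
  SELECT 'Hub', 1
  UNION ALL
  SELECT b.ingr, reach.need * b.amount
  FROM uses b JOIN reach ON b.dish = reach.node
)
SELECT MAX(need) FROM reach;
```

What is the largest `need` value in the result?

12

Base: (Hub, need=1).
Iteration 1: components of {Hub} -> Bearing = 1*3 = 3, Washer = 1*4 = 4.
Iteration 2: components of {Bearing,Washer} -> Gizmo = 4*3 = 12.
Iteration 3: no further components; recursion stops.
need values: 1, 4, 3, 12; the maximum is 12.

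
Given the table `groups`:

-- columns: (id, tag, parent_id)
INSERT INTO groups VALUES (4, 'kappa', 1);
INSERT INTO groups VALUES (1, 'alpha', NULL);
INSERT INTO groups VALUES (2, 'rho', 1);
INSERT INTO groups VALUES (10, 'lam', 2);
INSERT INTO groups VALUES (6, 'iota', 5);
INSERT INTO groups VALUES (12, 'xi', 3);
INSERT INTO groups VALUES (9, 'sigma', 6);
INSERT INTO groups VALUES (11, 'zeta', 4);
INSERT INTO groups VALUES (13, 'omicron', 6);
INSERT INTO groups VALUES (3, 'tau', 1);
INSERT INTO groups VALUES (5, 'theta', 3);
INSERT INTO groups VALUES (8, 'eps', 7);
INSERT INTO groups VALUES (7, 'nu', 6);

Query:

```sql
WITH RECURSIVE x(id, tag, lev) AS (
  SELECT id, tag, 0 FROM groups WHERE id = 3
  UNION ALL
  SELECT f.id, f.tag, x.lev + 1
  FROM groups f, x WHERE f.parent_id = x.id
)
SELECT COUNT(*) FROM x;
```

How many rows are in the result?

8

Base: id=3 (tau) at lev 0.
Iteration 1: rows with parent_id in {3} -> theta (id 5, lev 1), xi (id 12, lev 1).
Iteration 2: rows with parent_id in {5,12} -> iota (id 6, lev 2).
Iteration 3: rows with parent_id in {6} -> nu (id 7, lev 3), sigma (id 9, lev 3), omicron (id 13, lev 3).
Iteration 4: rows with parent_id in {7,9,13} -> eps (id 8, lev 4).
Iteration 5: no rows with parent_id in {8}; recursion stops.
Total rows emitted: 8.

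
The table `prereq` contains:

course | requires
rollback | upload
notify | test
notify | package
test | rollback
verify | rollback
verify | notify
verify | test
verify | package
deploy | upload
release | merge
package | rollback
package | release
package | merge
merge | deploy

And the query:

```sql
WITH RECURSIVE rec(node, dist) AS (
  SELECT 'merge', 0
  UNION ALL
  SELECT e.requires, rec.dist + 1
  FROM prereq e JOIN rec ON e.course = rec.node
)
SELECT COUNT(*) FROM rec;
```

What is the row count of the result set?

Base: (merge, dist=0).
Iteration 1: edges from {merge} -> (deploy, dist=1).
Iteration 2: edges from {deploy} -> (upload, dist=2).
Iteration 3: no outgoing edges from {upload}; recursion stops.
Total rows emitted: 3.

3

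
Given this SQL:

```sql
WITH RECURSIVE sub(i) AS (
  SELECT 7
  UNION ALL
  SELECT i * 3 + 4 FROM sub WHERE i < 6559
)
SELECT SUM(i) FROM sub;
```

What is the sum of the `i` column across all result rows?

9823

Base: i=7.
Iteration 1: 7 < 6559 holds -> i = 7 * 3 + 4 = 25.
Iteration 2: 25 < 6559 holds -> i = 25 * 3 + 4 = 79.
Iteration 3: 79 < 6559 holds -> i = 79 * 3 + 4 = 241.
Iteration 4: 241 < 6559 holds -> i = 241 * 3 + 4 = 727.
Iteration 5: 727 < 6559 holds -> i = 727 * 3 + 4 = 2185.
Iteration 6: 2185 < 6559 holds -> i = 2185 * 3 + 4 = 6559.
Iteration 7: 6559 < 6559 fails; recursion stops.
SUM(i) = 7 + 25 + 79 + 241 + 727 + 2185 + 6559 = 9823.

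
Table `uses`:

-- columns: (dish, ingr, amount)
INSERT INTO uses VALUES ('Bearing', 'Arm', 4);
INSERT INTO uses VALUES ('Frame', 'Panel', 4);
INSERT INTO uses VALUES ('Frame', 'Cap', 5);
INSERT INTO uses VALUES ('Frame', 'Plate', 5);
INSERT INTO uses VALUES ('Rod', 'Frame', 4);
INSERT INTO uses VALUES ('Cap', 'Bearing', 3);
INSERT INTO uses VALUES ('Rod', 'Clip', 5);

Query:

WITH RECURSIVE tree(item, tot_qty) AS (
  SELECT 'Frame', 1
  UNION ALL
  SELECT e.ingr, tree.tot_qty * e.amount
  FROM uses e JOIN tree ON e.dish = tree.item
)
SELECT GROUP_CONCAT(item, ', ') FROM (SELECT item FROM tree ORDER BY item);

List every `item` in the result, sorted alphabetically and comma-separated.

Arm, Bearing, Cap, Frame, Panel, Plate

Base: (Frame, tot_qty=1).
Iteration 1: components of {Frame} -> Cap = 1*5 = 5, Panel = 1*4 = 4, Plate = 1*5 = 5.
Iteration 2: components of {Cap,Panel,Plate} -> Bearing = 5*3 = 15.
Iteration 3: components of {Bearing} -> Arm = 15*4 = 60.
Iteration 4: no further components; recursion stops.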